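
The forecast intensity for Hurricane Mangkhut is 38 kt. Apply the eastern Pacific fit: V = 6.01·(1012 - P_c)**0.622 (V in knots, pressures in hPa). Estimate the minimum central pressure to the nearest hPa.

993 hPa

ΔP = (V / 6.01)^(1/0.622) = (38/6.01)^1.608.
38/6.01 = 6.323; 6.323^1.608 ≈ 19.39 hPa.
P_c = 1012 − 19.39 = 992.61 ≈ 993 hPa.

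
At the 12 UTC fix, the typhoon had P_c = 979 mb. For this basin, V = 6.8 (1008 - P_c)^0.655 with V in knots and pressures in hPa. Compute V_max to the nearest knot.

62 kt

ΔP = 1008 − 979 = 29 mb.
29^0.655 ≈ 9.076.
V ≈ 6.8 × 9.076 ≈ 61.7 kt.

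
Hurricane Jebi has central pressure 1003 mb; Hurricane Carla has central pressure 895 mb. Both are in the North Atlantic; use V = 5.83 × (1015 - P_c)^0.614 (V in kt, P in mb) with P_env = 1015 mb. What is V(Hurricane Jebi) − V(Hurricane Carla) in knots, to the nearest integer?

Hurricane Jebi: ΔP = 12; V ≈ 5.83 × 12^0.614 ≈ 26.81 kt.
Hurricane Carla: ΔP = 120; V ≈ 5.83 × 120^0.614 ≈ 110.23 kt.
Difference ≈ 26.81 − 110.23 = -83.42 → -83 kt.

-83 kt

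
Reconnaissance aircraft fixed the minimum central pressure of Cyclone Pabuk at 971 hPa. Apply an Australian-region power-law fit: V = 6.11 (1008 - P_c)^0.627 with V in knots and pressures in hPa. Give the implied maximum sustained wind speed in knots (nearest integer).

ΔP = 1008 − 971 = 37 hPa.
37^0.627 ≈ 9.622.
V ≈ 6.11 × 9.622 ≈ 58.8 kt.

59 kt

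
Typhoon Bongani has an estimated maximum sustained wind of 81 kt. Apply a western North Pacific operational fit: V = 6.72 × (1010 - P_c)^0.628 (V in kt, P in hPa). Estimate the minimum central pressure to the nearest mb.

957 mb

ΔP = (V / 6.72)^(1/0.628) = (81/6.72)^1.592.
81/6.72 = 12.054; 12.054^1.592 ≈ 52.66 mb.
P_c = 1010 − 52.66 = 957.34 ≈ 957 mb.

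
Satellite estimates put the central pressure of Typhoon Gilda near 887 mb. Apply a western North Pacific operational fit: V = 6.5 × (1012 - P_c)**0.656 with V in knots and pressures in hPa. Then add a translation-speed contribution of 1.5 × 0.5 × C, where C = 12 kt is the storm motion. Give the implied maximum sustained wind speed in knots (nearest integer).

ΔP = 1012 − 887 = 125 mb.
125^0.656 ≈ 23.745.
V ≈ 6.5 × 23.745 ≈ 154.3 kt.
Translation term: 1.5 × 0.5 × 12 = 9 kt.
Corrected V ≈ 163.3 kt → 163 kt.

163 kt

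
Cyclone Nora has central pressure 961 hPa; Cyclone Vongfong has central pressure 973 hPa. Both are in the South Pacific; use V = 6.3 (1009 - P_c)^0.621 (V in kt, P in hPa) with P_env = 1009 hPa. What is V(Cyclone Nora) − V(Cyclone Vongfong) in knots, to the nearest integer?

Cyclone Nora: ΔP = 48; V ≈ 6.3 × 48^0.621 ≈ 69.73 kt.
Cyclone Vongfong: ΔP = 36; V ≈ 6.3 × 36^0.621 ≈ 58.32 kt.
Difference ≈ 69.73 − 58.32 = 11.41 → 11 kt.

11 kt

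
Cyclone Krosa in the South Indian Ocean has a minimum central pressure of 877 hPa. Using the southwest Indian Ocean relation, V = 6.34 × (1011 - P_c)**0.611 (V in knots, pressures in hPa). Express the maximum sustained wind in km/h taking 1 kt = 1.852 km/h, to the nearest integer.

ΔP = 1011 − 877 = 134 hPa.
V ≈ 6.34 × 134^0.611 = 6.34 × 19.937 ≈ 126.401 kt.
126.401 × 1.852 ≈ 234.09 km/h → 234 km/h.

234 km/h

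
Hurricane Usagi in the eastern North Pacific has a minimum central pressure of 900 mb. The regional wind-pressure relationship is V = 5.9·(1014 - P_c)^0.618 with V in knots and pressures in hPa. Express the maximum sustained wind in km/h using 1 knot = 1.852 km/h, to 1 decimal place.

204.0 km/h

ΔP = 1014 − 900 = 114 mb.
V ≈ 5.9 × 114^0.618 = 5.9 × 18.671 ≈ 110.159 kt.
110.159 × 1.852 ≈ 204.01 km/h → 204.0 km/h.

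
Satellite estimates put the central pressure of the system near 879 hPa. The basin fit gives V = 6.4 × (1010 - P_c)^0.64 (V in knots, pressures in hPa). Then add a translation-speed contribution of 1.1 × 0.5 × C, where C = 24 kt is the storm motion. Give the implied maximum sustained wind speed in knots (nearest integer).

ΔP = 1010 − 879 = 131 hPa.
131^0.64 ≈ 22.649.
V ≈ 6.4 × 22.649 ≈ 145.0 kt.
Translation term: 1.1 × 0.5 × 24 = 13.2 kt.
Corrected V ≈ 158.2 kt → 158 kt.

158 kt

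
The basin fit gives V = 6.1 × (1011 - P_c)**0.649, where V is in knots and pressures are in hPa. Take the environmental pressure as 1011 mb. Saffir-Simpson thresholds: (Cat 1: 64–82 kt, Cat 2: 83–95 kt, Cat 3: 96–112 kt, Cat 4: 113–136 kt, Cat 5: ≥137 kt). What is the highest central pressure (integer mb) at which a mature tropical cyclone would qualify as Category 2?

Category 2 begins at V = 83 kt.
Required ΔP = (83/6.1)^(1/0.649) = 13.607^1.541 ≈ 55.84 mb.
P_c ≤ 1011 − 55.84 = 955.16, so the highest integer P_c is 955 mb.

955 mb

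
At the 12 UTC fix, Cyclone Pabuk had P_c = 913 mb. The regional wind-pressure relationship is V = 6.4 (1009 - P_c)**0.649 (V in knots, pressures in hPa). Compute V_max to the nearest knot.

ΔP = 1009 − 913 = 96 mb.
96^0.649 ≈ 19.342.
V ≈ 6.4 × 19.342 ≈ 123.8 kt.

124 kt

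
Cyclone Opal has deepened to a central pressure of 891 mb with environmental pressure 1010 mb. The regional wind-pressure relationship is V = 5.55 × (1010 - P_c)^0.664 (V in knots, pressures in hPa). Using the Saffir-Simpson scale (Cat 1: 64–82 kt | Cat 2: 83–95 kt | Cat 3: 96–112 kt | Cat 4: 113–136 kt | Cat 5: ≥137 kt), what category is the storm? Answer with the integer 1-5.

4

ΔP = 1010 − 891 = 119 mb.
V ≈ 5.55 × 119^0.664 = 5.55 × 23.89 ≈ 133 kt.
133 kt falls in the Category 4 band.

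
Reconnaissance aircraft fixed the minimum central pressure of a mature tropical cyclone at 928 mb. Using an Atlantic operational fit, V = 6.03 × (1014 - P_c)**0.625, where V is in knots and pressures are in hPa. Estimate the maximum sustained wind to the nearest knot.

98 kt

ΔP = 1014 − 928 = 86 mb.
86^0.625 ≈ 16.183.
V ≈ 6.03 × 16.183 ≈ 97.6 kt.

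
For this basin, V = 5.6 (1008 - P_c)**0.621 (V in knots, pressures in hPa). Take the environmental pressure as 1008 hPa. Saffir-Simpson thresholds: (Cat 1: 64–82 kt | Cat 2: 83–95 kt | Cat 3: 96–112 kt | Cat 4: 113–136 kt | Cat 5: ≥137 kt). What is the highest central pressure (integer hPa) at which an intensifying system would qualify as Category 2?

931 hPa

Category 2 begins at V = 83 kt.
Required ΔP = (83/5.6)^(1/0.621) = 14.821^1.610 ≈ 76.82 hPa.
P_c ≤ 1008 − 76.82 = 931.18, so the highest integer P_c is 931 hPa.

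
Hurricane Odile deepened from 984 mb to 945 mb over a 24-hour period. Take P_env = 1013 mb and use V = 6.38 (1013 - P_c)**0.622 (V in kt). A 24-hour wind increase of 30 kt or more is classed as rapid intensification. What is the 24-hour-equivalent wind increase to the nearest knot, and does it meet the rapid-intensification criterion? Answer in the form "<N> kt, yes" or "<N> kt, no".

V₁: ΔP = 29, V ≈ 6.38 × 29^0.622 ≈ 51.81 kt.
V₂: ΔP = 68, V ≈ 6.38 × 68^0.622 ≈ 88.03 kt.
ΔV over 24 h = 36.22 kt → 24 h equivalent = 36.22 × 24/24 ≈ 36.22 kt.
36 kt ≥ 30 kt ⇒ rapid intensification.

36 kt, yes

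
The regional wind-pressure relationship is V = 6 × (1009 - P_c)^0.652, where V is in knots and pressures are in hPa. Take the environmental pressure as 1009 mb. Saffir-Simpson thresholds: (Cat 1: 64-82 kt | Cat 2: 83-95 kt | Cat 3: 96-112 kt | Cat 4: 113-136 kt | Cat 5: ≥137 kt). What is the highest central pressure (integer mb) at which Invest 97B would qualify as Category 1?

971 mb

Category 1 begins at V = 64 kt.
Required ΔP = (64/6)^(1/0.652) = 10.667^1.534 ≈ 37.73 mb.
P_c ≤ 1009 − 37.73 = 971.27, so the highest integer P_c is 971 mb.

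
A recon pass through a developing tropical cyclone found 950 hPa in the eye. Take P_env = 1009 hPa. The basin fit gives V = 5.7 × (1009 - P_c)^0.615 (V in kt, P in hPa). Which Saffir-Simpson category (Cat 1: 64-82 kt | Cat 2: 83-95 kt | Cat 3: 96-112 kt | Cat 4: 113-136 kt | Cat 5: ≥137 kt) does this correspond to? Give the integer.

ΔP = 1009 − 950 = 59 hPa.
V ≈ 5.7 × 59^0.615 = 5.7 × 12.28 ≈ 70 kt.
70 kt falls in the Category 1 band.

1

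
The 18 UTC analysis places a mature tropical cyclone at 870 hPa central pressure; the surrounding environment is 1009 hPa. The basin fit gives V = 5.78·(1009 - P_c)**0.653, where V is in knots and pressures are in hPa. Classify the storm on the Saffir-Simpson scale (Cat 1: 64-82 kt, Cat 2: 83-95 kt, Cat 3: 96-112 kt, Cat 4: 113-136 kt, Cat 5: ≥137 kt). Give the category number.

5

ΔP = 1009 − 870 = 139 hPa.
V ≈ 5.78 × 139^0.653 = 5.78 × 25.08 ≈ 145 kt.
145 kt falls in the Category 5 band.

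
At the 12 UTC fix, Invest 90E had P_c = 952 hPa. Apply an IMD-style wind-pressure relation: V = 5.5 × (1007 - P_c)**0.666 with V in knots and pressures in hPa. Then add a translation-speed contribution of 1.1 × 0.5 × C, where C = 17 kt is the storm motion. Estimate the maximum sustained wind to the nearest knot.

89 kt

ΔP = 1007 − 952 = 55 hPa.
55^0.666 ≈ 14.424.
V ≈ 5.5 × 14.424 ≈ 79.3 kt.
Translation term: 1.1 × 0.5 × 17 = 9.35 kt.
Corrected V ≈ 88.65 kt → 89 kt.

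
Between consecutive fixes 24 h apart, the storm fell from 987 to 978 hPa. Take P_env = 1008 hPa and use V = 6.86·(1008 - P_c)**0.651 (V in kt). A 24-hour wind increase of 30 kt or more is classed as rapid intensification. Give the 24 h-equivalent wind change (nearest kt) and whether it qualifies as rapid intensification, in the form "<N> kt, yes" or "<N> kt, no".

V₁: ΔP = 21, V ≈ 6.86 × 21^0.651 ≈ 49.78 kt.
V₂: ΔP = 30, V ≈ 6.86 × 30^0.651 ≈ 62.80 kt.
ΔV over 24 h = 13.02 kt → 24 h equivalent = 13.02 × 24/24 ≈ 13.02 kt.
13 kt < 30 kt ⇒ not rapid intensification.

13 kt, no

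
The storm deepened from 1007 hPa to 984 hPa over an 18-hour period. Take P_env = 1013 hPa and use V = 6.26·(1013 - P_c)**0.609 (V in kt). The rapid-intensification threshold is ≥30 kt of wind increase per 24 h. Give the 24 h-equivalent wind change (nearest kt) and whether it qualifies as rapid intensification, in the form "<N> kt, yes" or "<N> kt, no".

V₁: ΔP = 6, V ≈ 6.26 × 6^0.609 ≈ 18.64 kt.
V₂: ΔP = 29, V ≈ 6.26 × 29^0.609 ≈ 48.66 kt.
ΔV over 18 h = 30.02 kt → 24 h equivalent = 30.02 × 24/18 ≈ 40.03 kt.
40 kt ≥ 30 kt ⇒ rapid intensification.

40 kt, yes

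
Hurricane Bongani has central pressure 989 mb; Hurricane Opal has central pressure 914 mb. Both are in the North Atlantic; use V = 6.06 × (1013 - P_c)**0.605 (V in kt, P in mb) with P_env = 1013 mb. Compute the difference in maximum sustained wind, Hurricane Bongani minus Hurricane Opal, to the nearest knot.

-56 kt

Hurricane Bongani: ΔP = 24; V ≈ 6.06 × 24^0.605 ≈ 41.45 kt.
Hurricane Opal: ΔP = 99; V ≈ 6.06 × 99^0.605 ≈ 97.69 kt.
Difference ≈ 41.45 − 97.69 = -56.24 → -56 kt.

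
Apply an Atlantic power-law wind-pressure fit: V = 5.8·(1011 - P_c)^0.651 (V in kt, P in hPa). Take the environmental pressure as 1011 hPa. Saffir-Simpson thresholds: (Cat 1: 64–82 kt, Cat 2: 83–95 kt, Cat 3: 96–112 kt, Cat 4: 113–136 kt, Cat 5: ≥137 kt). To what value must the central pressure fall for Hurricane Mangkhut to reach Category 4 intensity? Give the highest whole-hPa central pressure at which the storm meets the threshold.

Category 4 begins at V = 113 kt.
Required ΔP = (113/5.8)^(1/0.651) = 19.483^1.536 ≈ 95.73 hPa.
P_c ≤ 1011 − 95.73 = 915.27, so the highest integer P_c is 915 hPa.

915 hPa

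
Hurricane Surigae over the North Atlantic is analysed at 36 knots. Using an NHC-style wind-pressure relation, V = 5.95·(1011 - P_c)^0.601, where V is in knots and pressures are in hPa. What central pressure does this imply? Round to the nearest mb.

991 mb

ΔP = (V / 5.95)^(1/0.601) = (36/5.95)^1.664.
36/5.95 = 6.050; 6.050^1.664 ≈ 19.99 mb.
P_c = 1011 − 19.99 = 991.01 ≈ 991 mb.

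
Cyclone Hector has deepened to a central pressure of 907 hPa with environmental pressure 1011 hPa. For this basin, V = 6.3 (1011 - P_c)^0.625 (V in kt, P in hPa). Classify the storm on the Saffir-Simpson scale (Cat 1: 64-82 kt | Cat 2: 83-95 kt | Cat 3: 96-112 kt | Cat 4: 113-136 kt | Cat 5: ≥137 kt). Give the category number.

4

ΔP = 1011 − 907 = 104 hPa.
V ≈ 6.3 × 104^0.625 = 6.3 × 18.22 ≈ 115 kt.
115 kt falls in the Category 4 band.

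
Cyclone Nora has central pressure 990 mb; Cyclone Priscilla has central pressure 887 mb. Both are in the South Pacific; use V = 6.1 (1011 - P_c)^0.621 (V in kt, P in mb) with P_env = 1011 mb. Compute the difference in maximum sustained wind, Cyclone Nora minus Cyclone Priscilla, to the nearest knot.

-81 kt

Cyclone Nora: ΔP = 21; V ≈ 6.1 × 21^0.621 ≈ 40.40 kt.
Cyclone Priscilla: ΔP = 124; V ≈ 6.1 × 124^0.621 ≈ 121.72 kt.
Difference ≈ 40.40 − 121.72 = -81.32 → -81 kt.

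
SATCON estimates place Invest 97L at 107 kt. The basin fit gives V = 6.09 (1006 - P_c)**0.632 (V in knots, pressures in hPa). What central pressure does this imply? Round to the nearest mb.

913 mb

ΔP = (V / 6.09)^(1/0.632) = (107/6.09)^1.582.
107/6.09 = 17.570; 17.570^1.582 ≈ 93.23 mb.
P_c = 1006 − 93.23 = 912.77 ≈ 913 mb.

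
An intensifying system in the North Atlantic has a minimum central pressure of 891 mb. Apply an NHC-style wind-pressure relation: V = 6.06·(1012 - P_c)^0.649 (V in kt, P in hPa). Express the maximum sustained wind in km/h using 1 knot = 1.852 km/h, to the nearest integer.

ΔP = 1012 − 891 = 121 mb.
V ≈ 6.06 × 121^0.649 = 6.06 × 22.476 ≈ 136.207 kt.
136.207 × 1.852 ≈ 252.26 km/h → 252 km/h.

252 km/h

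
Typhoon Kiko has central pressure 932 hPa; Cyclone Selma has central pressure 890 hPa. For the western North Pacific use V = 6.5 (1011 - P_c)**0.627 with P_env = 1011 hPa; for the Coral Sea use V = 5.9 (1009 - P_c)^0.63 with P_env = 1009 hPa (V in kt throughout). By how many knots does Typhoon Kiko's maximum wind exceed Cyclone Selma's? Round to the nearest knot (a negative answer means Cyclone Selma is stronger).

Typhoon Kiko: ΔP = 79; V ≈ 6.5 × 79^0.627 ≈ 100.63 kt.
Cyclone Selma: ΔP = 119; V ≈ 5.9 × 119^0.63 ≈ 119.80 kt.
Difference ≈ 100.63 − 119.80 = -19.17 → -19 kt.

-19 kt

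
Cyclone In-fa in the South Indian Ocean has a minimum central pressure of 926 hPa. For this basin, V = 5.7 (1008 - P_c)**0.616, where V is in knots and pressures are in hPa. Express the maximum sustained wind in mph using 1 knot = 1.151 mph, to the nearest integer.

ΔP = 1008 − 926 = 82 hPa.
V ≈ 5.7 × 82^0.616 = 5.7 × 15.098 ≈ 86.057 kt.
86.057 × 1.151 ≈ 99.05 mph → 99 mph.

99 mph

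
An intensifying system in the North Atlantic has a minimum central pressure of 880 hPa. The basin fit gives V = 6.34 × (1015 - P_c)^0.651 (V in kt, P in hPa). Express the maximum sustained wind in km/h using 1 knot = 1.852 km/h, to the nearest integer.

ΔP = 1015 − 880 = 135 hPa.
V ≈ 6.34 × 135^0.651 = 6.34 × 24.370 ≈ 154.503 kt.
154.503 × 1.852 ≈ 286.14 km/h → 286 km/h.

286 km/h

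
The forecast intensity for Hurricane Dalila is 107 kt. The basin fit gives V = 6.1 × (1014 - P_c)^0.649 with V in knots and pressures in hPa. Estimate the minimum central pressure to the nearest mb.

931 mb

ΔP = (V / 6.1)^(1/0.649) = (107/6.1)^1.541.
107/6.1 = 17.541; 17.541^1.541 ≈ 82.58 mb.
P_c = 1014 − 82.58 = 931.42 ≈ 931 mb.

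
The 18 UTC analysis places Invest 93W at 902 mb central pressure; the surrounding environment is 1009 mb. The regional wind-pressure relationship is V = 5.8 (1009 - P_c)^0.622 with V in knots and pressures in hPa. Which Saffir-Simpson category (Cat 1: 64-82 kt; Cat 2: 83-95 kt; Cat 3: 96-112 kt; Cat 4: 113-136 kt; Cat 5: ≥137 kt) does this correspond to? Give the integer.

ΔP = 1009 − 902 = 107 mb.
V ≈ 5.8 × 107^0.622 = 5.8 × 18.29 ≈ 106 kt.
106 kt falls in the Category 3 band.

3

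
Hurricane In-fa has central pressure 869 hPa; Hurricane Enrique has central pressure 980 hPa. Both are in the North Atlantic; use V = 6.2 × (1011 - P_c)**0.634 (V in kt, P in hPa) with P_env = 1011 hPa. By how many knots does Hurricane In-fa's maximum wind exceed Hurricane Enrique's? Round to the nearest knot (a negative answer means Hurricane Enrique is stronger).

89 kt

Hurricane In-fa: ΔP = 142; V ≈ 6.2 × 142^0.634 ≈ 143.53 kt.
Hurricane Enrique: ΔP = 31; V ≈ 6.2 × 31^0.634 ≈ 54.69 kt.
Difference ≈ 143.53 − 54.69 = 88.84 → 89 kt.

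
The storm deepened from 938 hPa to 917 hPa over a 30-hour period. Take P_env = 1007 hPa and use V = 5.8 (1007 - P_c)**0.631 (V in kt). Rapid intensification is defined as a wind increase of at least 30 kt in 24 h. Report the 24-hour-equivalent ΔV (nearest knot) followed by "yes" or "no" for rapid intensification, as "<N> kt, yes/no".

V₁: ΔP = 69, V ≈ 5.8 × 69^0.631 ≈ 83.90 kt.
V₂: ΔP = 90, V ≈ 5.8 × 90^0.631 ≈ 99.21 kt.
ΔV over 30 h = 15.31 kt → 24 h equivalent = 15.31 × 24/30 ≈ 12.25 kt.
12 kt < 30 kt ⇒ not rapid intensification.

12 kt, no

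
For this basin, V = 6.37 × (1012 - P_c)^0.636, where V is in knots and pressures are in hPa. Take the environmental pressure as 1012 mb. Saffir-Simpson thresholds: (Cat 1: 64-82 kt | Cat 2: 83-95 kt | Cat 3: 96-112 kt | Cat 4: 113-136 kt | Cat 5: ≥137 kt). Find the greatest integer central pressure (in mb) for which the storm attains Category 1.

Category 1 begins at V = 64 kt.
Required ΔP = (64/6.37)^(1/0.636) = 10.047^1.572 ≈ 37.63 mb.
P_c ≤ 1012 − 37.63 = 974.37, so the highest integer P_c is 974 mb.

974 mb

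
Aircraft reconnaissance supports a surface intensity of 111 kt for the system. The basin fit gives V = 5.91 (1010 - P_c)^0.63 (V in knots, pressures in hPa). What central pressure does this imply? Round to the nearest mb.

905 mb

ΔP = (V / 5.91)^(1/0.63) = (111/5.91)^1.587.
111/5.91 = 18.782; 18.782^1.587 ≈ 105.15 mb.
P_c = 1010 − 105.15 = 904.85 ≈ 905 mb.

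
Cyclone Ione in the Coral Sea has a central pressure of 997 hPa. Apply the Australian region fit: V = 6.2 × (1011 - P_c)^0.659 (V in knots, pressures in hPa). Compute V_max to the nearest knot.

ΔP = 1011 − 997 = 14 hPa.
14^0.659 ≈ 5.692.
V ≈ 6.2 × 5.692 ≈ 35.3 kt.

35 kt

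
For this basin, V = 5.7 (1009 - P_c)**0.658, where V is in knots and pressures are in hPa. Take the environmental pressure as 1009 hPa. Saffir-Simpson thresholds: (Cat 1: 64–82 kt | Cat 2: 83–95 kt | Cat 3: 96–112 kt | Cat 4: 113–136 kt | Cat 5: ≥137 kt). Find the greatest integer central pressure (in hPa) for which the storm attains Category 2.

Category 2 begins at V = 83 kt.
Required ΔP = (83/5.7)^(1/0.658) = 14.561^1.520 ≈ 58.58 hPa.
P_c ≤ 1009 − 58.58 = 950.42, so the highest integer P_c is 950 hPa.

950 hPa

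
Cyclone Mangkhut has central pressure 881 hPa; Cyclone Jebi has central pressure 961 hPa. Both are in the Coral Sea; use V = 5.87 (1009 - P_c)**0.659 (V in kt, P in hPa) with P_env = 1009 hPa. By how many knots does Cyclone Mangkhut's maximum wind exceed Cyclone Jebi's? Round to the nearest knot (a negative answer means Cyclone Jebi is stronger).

Cyclone Mangkhut: ΔP = 128; V ≈ 5.87 × 128^0.659 ≈ 143.64 kt.
Cyclone Jebi: ΔP = 48; V ≈ 5.87 × 48^0.659 ≈ 75.26 kt.
Difference ≈ 143.64 − 75.26 = 68.38 → 68 kt.

68 kt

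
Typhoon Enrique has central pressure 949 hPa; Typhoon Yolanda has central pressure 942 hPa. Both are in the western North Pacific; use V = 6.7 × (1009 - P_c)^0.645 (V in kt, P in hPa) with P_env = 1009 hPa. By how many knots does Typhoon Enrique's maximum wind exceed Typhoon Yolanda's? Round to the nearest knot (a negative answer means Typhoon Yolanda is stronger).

-7 kt

Typhoon Enrique: ΔP = 60; V ≈ 6.7 × 60^0.645 ≈ 93.97 kt.
Typhoon Yolanda: ΔP = 67; V ≈ 6.7 × 67^0.645 ≈ 100.90 kt.
Difference ≈ 93.97 − 100.90 = -6.93 → -7 kt.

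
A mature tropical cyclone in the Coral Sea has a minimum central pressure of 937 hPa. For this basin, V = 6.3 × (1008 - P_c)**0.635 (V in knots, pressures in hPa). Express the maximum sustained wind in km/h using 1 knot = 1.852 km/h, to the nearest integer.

ΔP = 1008 − 937 = 71 hPa.
V ≈ 6.3 × 71^0.635 = 6.3 × 14.981 ≈ 94.382 kt.
94.382 × 1.852 ≈ 174.80 km/h → 175 km/h.

175 km/h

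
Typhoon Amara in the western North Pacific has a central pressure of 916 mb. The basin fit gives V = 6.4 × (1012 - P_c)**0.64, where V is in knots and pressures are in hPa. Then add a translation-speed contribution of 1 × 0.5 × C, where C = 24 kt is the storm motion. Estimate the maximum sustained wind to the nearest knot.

131 kt

ΔP = 1012 − 916 = 96 mb.
96^0.64 ≈ 18.563.
V ≈ 6.4 × 18.563 ≈ 118.8 kt.
Translation term: 1 × 0.5 × 24 = 12 kt.
Corrected V ≈ 130.8 kt → 131 kt.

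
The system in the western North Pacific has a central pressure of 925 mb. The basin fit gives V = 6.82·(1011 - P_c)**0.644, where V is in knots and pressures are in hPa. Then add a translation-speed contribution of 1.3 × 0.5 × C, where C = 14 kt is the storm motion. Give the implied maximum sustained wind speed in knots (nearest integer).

ΔP = 1011 − 925 = 86 mb.
86^0.644 ≈ 17.612.
V ≈ 6.82 × 17.612 ≈ 120.1 kt.
Translation term: 1.3 × 0.5 × 14 = 9.1 kt.
Corrected V ≈ 129.2 kt → 129 kt.

129 kt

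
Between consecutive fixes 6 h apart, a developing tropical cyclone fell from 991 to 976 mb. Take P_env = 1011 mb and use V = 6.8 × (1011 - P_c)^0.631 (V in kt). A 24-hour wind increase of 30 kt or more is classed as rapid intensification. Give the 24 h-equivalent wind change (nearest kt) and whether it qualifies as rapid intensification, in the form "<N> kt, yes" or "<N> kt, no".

76 kt, yes

V₁: ΔP = 20, V ≈ 6.8 × 20^0.631 ≈ 45.03 kt.
V₂: ΔP = 35, V ≈ 6.8 × 35^0.631 ≈ 64.09 kt.
ΔV over 6 h = 19.06 kt → 24 h equivalent = 19.06 × 24/6 ≈ 76.24 kt.
76 kt ≥ 30 kt ⇒ rapid intensification.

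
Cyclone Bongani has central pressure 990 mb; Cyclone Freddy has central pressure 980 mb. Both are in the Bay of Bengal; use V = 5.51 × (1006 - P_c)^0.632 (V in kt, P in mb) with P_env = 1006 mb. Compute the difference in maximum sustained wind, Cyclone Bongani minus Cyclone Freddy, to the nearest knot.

-11 kt

Cyclone Bongani: ΔP = 16; V ≈ 5.51 × 16^0.632 ≈ 31.78 kt.
Cyclone Freddy: ΔP = 26; V ≈ 5.51 × 26^0.632 ≈ 43.19 kt.
Difference ≈ 31.78 − 43.19 = -11.41 → -11 kt.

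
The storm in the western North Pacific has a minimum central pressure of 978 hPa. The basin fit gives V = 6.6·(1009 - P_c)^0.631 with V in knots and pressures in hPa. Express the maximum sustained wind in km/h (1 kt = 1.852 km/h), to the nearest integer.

ΔP = 1009 − 978 = 31 hPa.
V ≈ 6.6 × 31^0.631 = 6.6 × 8.731 ≈ 57.623 kt.
57.623 × 1.852 ≈ 106.72 km/h → 107 km/h.

107 km/h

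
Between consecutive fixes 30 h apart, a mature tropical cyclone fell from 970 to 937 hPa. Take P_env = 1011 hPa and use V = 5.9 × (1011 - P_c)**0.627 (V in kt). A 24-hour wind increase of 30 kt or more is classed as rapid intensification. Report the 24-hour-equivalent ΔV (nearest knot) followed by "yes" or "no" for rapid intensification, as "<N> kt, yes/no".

22 kt, no

V₁: ΔP = 41, V ≈ 5.9 × 41^0.627 ≈ 60.54 kt.
V₂: ΔP = 74, V ≈ 5.9 × 74^0.627 ≈ 87.67 kt.
ΔV over 30 h = 27.13 kt → 24 h equivalent = 27.13 × 24/30 ≈ 21.70 kt.
22 kt < 30 kt ⇒ not rapid intensification.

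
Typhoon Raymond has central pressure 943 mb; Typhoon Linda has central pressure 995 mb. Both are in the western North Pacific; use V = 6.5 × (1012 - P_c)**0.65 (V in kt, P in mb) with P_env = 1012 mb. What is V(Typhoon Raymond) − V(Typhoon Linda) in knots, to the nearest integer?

61 kt

Typhoon Raymond: ΔP = 69; V ≈ 6.5 × 69^0.65 ≈ 101.90 kt.
Typhoon Linda: ΔP = 17; V ≈ 6.5 × 17^0.65 ≈ 40.99 kt.
Difference ≈ 101.90 − 40.99 = 60.91 → 61 kt.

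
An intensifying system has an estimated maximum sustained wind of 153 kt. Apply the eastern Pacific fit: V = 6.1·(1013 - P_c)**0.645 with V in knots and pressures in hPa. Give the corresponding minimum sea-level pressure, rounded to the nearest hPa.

865 hPa

ΔP = (V / 6.1)^(1/0.645) = (153/6.1)^1.550.
153/6.1 = 25.082; 25.082^1.550 ≈ 147.76 hPa.
P_c = 1013 − 147.76 = 865.24 ≈ 865 hPa.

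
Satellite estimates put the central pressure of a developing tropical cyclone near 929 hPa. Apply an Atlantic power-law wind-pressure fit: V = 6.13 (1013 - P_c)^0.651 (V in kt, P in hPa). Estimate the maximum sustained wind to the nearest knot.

ΔP = 1013 − 929 = 84 hPa.
84^0.651 ≈ 17.894.
V ≈ 6.13 × 17.894 ≈ 109.7 kt.

110 kt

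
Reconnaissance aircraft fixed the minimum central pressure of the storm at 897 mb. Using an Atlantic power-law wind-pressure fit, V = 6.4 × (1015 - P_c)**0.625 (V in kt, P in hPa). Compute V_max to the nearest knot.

ΔP = 1015 − 897 = 118 mb.
118^0.625 ≈ 19.721.
V ≈ 6.4 × 19.721 ≈ 126.2 kt.

126 kt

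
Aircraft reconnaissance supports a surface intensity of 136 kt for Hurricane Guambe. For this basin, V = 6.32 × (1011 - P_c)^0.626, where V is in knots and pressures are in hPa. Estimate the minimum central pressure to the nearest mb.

ΔP = (V / 6.32)^(1/0.626) = (136/6.32)^1.597.
136/6.32 = 21.519; 21.519^1.597 ≈ 134.62 mb.
P_c = 1011 − 134.62 = 876.38 ≈ 876 mb.

876 mb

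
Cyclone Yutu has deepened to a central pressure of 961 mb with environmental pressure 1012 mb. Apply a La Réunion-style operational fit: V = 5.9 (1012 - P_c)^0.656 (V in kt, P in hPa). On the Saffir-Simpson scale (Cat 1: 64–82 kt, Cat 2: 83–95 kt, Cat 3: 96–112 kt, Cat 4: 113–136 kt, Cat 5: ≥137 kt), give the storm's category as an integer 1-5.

1

ΔP = 1012 − 961 = 51 mb.
V ≈ 5.9 × 51^0.656 = 5.9 × 13.19 ≈ 78 kt.
78 kt falls in the Category 1 band.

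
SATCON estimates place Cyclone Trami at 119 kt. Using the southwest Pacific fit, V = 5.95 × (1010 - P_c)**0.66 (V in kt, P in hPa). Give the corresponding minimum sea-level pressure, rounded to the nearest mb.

ΔP = (V / 5.95)^(1/0.66) = (119/5.95)^1.515.
119/5.95 = 20.000; 20.000^1.515 ≈ 93.60 mb.
P_c = 1010 − 93.60 = 916.40 ≈ 916 mb.

916 mb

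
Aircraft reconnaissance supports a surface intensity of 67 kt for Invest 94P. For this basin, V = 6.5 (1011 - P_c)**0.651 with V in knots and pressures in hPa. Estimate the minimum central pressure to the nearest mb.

ΔP = (V / 6.5)^(1/0.651) = (67/6.5)^1.536.
67/6.5 = 10.308; 10.308^1.536 ≈ 36.00 mb.
P_c = 1011 − 36.00 = 975.00 ≈ 975 mb.

975 mb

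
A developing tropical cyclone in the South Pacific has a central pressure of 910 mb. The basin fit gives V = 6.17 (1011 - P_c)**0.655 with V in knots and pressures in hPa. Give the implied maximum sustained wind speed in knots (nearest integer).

ΔP = 1011 − 910 = 101 mb.
101^0.655 ≈ 20.551.
V ≈ 6.17 × 20.551 ≈ 126.8 kt.

127 kt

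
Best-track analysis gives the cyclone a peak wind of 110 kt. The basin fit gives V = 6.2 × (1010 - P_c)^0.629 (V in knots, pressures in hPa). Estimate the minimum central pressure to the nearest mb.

913 mb

ΔP = (V / 6.2)^(1/0.629) = (110/6.2)^1.590.
110/6.2 = 17.742; 17.742^1.590 ≈ 96.76 mb.
P_c = 1010 − 96.76 = 913.24 ≈ 913 mb.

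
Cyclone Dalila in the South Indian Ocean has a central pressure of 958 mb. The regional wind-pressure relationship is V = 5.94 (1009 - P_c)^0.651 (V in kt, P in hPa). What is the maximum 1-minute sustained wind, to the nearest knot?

ΔP = 1009 − 958 = 51 mb.
51^0.651 ≈ 12.931.
V ≈ 5.94 × 12.931 ≈ 76.8 kt.

77 kt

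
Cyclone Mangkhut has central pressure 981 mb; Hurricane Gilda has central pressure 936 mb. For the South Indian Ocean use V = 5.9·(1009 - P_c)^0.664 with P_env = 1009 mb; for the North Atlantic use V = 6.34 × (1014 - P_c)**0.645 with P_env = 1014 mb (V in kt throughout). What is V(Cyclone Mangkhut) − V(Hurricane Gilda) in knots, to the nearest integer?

Cyclone Mangkhut: ΔP = 28; V ≈ 5.9 × 28^0.664 ≈ 53.92 kt.
Hurricane Gilda: ΔP = 78; V ≈ 6.34 × 78^0.645 ≈ 105.32 kt.
Difference ≈ 53.92 − 105.32 = -51.40 → -51 kt.

-51 kt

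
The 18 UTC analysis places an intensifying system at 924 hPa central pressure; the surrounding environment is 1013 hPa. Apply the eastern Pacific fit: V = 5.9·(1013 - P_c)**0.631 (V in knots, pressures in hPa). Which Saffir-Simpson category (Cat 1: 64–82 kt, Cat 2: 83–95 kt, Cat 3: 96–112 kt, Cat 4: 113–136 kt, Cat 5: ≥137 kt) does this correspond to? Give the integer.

3

ΔP = 1013 − 924 = 89 hPa.
V ≈ 5.9 × 89^0.631 = 5.9 × 16.98 ≈ 100 kt.
100 kt falls in the Category 3 band.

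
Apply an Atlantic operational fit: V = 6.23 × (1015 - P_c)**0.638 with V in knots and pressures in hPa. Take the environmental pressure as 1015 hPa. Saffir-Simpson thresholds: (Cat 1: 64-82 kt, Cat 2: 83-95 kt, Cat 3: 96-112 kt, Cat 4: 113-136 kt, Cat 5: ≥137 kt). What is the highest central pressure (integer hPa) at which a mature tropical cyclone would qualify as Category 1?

Category 1 begins at V = 64 kt.
Required ΔP = (64/6.23)^(1/0.638) = 10.273^1.567 ≈ 38.52 hPa.
P_c ≤ 1015 − 38.52 = 976.48, so the highest integer P_c is 976 hPa.

976 hPa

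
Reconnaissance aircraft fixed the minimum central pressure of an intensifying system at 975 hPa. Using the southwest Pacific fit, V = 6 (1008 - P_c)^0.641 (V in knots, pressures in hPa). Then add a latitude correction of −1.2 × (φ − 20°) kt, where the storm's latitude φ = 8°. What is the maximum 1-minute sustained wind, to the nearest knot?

71 kt

ΔP = 1008 − 975 = 33 hPa.
33^0.641 ≈ 9.405.
V ≈ 6 × 9.405 ≈ 56.4 kt.
Latitude correction: −1.2 × (8 − 20) = 14.4 kt.
Corrected V ≈ 70.8 kt → 71 kt.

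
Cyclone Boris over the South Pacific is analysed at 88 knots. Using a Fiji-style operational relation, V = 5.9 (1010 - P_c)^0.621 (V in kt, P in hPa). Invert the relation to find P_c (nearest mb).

932 mb

ΔP = (V / 5.9)^(1/0.621) = (88/5.9)^1.610.
88/5.9 = 14.915; 14.915^1.610 ≈ 77.61 mb.
P_c = 1010 − 77.61 = 932.39 ≈ 932 mb.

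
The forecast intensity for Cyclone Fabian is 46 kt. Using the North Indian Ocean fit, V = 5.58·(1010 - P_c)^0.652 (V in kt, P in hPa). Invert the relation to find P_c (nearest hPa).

ΔP = (V / 5.58)^(1/0.652) = (46/5.58)^1.534.
46/5.58 = 8.244; 8.244^1.534 ≈ 25.42 hPa.
P_c = 1010 − 25.42 = 984.58 ≈ 985 hPa.

985 hPa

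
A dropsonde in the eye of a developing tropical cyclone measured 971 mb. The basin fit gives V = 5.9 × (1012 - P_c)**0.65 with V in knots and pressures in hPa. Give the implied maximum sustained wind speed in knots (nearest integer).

ΔP = 1012 − 971 = 41 mb.
41^0.65 ≈ 11.177.
V ≈ 5.9 × 11.177 ≈ 65.9 kt.

66 kt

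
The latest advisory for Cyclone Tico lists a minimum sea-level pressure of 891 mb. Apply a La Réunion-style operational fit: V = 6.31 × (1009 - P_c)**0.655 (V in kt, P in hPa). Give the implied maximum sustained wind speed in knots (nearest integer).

144 kt

ΔP = 1009 − 891 = 118 mb.
118^0.655 ≈ 22.755.
V ≈ 6.31 × 22.755 ≈ 143.6 kt.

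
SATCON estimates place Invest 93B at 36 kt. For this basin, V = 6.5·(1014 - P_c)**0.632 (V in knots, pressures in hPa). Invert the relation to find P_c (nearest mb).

ΔP = (V / 6.5)^(1/0.632) = (36/6.5)^1.582.
36/6.5 = 5.538; 5.538^1.582 ≈ 15.01 mb.
P_c = 1014 − 15.01 = 998.99 ≈ 999 mb.

999 mb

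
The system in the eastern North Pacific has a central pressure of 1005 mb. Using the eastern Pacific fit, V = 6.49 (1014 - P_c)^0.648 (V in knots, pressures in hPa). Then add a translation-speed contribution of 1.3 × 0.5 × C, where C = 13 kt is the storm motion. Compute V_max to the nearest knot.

ΔP = 1014 − 1005 = 9 mb.
9^0.648 ≈ 4.153.
V ≈ 6.49 × 4.153 ≈ 27.0 kt.
Translation term: 1.3 × 0.5 × 13 = 8.45 kt.
Corrected V ≈ 35.45 kt → 35 kt.

35 kt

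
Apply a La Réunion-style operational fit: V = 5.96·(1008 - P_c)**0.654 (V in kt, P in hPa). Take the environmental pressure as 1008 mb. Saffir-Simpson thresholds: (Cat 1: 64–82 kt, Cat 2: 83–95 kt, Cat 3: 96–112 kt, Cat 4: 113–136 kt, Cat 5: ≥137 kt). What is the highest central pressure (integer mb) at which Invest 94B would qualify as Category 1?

Category 1 begins at V = 64 kt.
Required ΔP = (64/5.96)^(1/0.654) = 10.738^1.529 ≈ 37.70 mb.
P_c ≤ 1008 − 37.70 = 970.30, so the highest integer P_c is 970 mb.

970 mb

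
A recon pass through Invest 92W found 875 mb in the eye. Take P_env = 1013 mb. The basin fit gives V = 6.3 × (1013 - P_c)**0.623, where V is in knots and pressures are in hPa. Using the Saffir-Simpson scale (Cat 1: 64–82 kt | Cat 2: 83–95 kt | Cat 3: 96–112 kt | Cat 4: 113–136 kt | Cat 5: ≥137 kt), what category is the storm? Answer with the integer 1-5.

ΔP = 1013 − 875 = 138 mb.
V ≈ 6.3 × 138^0.623 = 6.3 × 21.53 ≈ 136 kt.
136 kt falls in the Category 4 band.

4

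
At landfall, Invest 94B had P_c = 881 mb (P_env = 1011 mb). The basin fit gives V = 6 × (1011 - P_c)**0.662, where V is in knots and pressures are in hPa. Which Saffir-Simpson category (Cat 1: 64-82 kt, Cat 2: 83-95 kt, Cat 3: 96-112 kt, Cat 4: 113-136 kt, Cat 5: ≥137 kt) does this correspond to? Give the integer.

5

ΔP = 1011 − 881 = 130 mb.
V ≈ 6 × 130^0.662 = 6 × 25.09 ≈ 151 kt.
151 kt falls in the Category 5 band.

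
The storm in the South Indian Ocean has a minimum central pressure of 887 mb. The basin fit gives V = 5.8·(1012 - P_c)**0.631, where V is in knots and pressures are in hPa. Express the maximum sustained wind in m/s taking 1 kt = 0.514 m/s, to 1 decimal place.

ΔP = 1012 − 887 = 125 mb.
V ≈ 5.8 × 125^0.631 = 5.8 × 21.045 ≈ 122.061 kt.
122.061 × 0.514 ≈ 62.74 m/s → 62.7 m/s.

62.7 m/s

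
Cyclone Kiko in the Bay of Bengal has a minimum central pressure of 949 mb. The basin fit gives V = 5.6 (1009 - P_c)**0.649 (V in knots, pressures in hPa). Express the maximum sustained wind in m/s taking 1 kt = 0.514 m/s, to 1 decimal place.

41.0 m/s

ΔP = 1009 − 949 = 60 mb.
V ≈ 5.6 × 60^0.649 = 5.6 × 14.257 ≈ 79.838 kt.
79.838 × 0.514 ≈ 41.04 m/s → 41.0 m/s.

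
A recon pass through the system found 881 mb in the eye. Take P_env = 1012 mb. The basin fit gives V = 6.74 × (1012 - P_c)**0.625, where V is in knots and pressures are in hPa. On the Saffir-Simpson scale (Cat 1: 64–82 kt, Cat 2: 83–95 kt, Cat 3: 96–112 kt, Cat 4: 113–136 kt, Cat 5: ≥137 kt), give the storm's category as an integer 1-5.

5

ΔP = 1012 − 881 = 131 mb.
V ≈ 6.74 × 131^0.625 = 6.74 × 21.05 ≈ 142 kt.
142 kt falls in the Category 5 band.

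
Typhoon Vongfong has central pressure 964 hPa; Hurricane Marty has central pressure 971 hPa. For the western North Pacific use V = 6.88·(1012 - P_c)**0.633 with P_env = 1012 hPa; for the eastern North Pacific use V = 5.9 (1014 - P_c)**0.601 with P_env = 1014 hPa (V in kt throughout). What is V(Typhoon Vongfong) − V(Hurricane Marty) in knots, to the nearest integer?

23 kt

Typhoon Vongfong: ΔP = 48; V ≈ 6.88 × 48^0.633 ≈ 79.77 kt.
Hurricane Marty: ΔP = 43; V ≈ 5.9 × 43^0.601 ≈ 56.57 kt.
Difference ≈ 79.77 − 56.57 = 23.20 → 23 kt.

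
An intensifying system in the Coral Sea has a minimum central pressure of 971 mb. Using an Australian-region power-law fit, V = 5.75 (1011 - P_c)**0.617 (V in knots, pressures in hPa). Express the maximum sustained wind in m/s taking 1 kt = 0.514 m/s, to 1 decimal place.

ΔP = 1011 − 971 = 40 mb.
V ≈ 5.75 × 40^0.617 = 5.75 × 9.738 ≈ 55.994 kt.
55.994 × 0.514 ≈ 28.78 m/s → 28.8 m/s.

28.8 m/s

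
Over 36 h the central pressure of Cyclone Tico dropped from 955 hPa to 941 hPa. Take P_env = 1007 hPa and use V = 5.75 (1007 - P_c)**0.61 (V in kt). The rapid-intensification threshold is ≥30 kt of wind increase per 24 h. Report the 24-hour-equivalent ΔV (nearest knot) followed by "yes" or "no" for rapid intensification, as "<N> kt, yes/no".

V₁: ΔP = 52, V ≈ 5.75 × 52^0.61 ≈ 64.04 kt.
V₂: ΔP = 66, V ≈ 5.75 × 66^0.61 ≈ 74.06 kt.
ΔV over 36 h = 10.02 kt → 24 h equivalent = 10.02 × 24/36 ≈ 6.68 kt.
7 kt < 30 kt ⇒ not rapid intensification.

7 kt, no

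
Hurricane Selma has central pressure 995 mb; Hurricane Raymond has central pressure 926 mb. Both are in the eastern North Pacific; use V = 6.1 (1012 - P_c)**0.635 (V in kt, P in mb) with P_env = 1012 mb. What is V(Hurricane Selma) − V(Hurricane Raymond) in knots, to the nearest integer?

-66 kt

Hurricane Selma: ΔP = 17; V ≈ 6.1 × 17^0.635 ≈ 36.87 kt.
Hurricane Raymond: ΔP = 86; V ≈ 6.1 × 86^0.635 ≈ 103.21 kt.
Difference ≈ 36.87 − 103.21 = -66.34 → -66 kt.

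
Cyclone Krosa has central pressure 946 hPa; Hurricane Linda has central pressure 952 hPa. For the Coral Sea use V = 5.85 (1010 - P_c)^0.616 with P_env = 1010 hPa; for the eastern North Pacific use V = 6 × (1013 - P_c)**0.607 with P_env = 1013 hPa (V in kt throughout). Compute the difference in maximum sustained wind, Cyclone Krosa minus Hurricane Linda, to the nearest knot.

Cyclone Krosa: ΔP = 64; V ≈ 5.85 × 64^0.616 ≈ 75.82 kt.
Hurricane Linda: ΔP = 61; V ≈ 6 × 61^0.607 ≈ 72.75 kt.
Difference ≈ 75.82 − 72.75 = 3.07 → 3 kt.

3 kt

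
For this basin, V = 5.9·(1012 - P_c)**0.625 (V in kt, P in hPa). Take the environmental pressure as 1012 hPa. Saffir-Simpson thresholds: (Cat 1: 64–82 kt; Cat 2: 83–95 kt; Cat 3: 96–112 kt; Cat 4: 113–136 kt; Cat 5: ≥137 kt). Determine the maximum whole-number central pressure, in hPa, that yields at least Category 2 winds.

Category 2 begins at V = 83 kt.
Required ΔP = (83/5.9)^(1/0.625) = 14.068^1.600 ≈ 68.73 hPa.
P_c ≤ 1012 − 68.73 = 943.27, so the highest integer P_c is 943 hPa.

943 hPa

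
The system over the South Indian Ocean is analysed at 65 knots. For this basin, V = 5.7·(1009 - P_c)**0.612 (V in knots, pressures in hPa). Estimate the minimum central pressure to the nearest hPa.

ΔP = (V / 5.7)^(1/0.612) = (65/5.7)^1.634.
65/5.7 = 11.404; 11.404^1.634 ≈ 53.36 hPa.
P_c = 1009 − 53.36 = 955.64 ≈ 956 hPa.

956 hPa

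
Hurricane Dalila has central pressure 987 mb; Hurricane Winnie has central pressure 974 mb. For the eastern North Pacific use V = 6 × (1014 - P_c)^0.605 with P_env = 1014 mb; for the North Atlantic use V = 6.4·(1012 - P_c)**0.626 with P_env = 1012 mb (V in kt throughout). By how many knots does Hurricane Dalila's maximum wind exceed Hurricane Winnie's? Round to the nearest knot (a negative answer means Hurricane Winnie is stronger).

Hurricane Dalila: ΔP = 27; V ≈ 6 × 27^0.605 ≈ 44.07 kt.
Hurricane Winnie: ΔP = 38; V ≈ 6.4 × 38^0.626 ≈ 62.39 kt.
Difference ≈ 44.07 − 62.39 = -18.32 → -18 kt.

-18 kt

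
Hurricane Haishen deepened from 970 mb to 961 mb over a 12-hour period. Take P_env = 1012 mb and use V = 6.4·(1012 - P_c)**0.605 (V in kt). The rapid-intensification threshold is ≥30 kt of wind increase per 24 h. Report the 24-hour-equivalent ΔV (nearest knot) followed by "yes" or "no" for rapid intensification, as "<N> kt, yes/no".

15 kt, no

V₁: ΔP = 42, V ≈ 6.4 × 42^0.605 ≈ 61.41 kt.
V₂: ΔP = 51, V ≈ 6.4 × 51^0.605 ≈ 69.07 kt.
ΔV over 12 h = 7.66 kt → 24 h equivalent = 7.66 × 24/12 ≈ 15.32 kt.
15 kt < 30 kt ⇒ not rapid intensification.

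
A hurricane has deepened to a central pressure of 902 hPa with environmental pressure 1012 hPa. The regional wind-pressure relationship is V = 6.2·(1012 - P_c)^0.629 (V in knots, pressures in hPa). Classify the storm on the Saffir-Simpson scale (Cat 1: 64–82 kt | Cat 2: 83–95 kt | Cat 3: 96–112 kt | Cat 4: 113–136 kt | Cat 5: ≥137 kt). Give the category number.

ΔP = 1012 − 902 = 110 hPa.
V ≈ 6.2 × 110^0.629 = 6.2 × 19.23 ≈ 119 kt.
119 kt falls in the Category 4 band.

4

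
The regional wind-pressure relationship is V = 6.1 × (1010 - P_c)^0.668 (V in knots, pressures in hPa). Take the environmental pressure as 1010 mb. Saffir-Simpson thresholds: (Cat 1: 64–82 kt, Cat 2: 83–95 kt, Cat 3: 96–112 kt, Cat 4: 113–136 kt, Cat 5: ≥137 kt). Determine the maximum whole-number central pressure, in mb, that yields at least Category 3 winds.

Category 3 begins at V = 96 kt.
Required ΔP = (96/6.1)^(1/0.668) = 15.738^1.497 ≈ 61.92 mb.
P_c ≤ 1010 − 61.92 = 948.08, so the highest integer P_c is 948 mb.

948 mb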